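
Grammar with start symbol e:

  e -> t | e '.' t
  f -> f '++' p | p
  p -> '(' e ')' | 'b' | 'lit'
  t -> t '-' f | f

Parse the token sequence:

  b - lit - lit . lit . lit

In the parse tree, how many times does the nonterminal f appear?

5

[e [e [e [t [t [t [f [p b]]] - [f [p lit]]] - [f [p lit]]]] . [t [f [p lit]]]] . [t [f [p lit]]]]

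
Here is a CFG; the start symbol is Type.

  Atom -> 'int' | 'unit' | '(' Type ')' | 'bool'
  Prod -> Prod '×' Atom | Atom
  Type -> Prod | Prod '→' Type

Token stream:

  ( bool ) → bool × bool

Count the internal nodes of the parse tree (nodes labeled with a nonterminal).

[Type [Prod [Atom ( [Type [Prod [Atom bool]]] )]] → [Type [Prod [Prod [Atom bool]] × [Atom bool]]]]

11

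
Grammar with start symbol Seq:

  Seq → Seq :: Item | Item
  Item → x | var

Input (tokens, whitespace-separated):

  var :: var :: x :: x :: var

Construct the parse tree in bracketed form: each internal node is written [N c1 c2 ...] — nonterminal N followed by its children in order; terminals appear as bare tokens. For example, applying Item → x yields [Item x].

Seq
Seq :: Item
Seq :: Item :: Item
Seq :: Item :: Item :: Item
Seq :: Item :: Item :: Item :: Item
Item :: Item :: Item :: Item :: Item
var :: Item :: Item :: Item :: Item
var :: var :: Item :: Item :: Item
var :: var :: x :: Item :: Item
var :: var :: x :: x :: Item
var :: var :: x :: x :: var

[Seq [Seq [Seq [Seq [Seq [Item var]] :: [Item var]] :: [Item x]] :: [Item x]] :: [Item var]]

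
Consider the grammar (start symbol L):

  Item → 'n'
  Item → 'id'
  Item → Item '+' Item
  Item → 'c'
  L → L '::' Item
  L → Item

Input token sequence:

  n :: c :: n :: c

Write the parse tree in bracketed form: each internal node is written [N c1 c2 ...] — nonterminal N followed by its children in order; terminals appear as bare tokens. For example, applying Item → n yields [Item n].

[L [L [L [L [Item n]] :: [Item c]] :: [Item n]] :: [Item c]]

L
L :: Item
L :: Item :: Item
L :: Item :: Item :: Item
Item :: Item :: Item :: Item
n :: Item :: Item :: Item
n :: c :: Item :: Item
n :: c :: n :: Item
n :: c :: n :: c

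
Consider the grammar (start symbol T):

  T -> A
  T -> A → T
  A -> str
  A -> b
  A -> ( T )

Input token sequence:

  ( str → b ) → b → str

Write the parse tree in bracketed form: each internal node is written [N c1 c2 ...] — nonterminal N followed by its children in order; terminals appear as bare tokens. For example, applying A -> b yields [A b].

[T [A ( [T [A str] → [T [A b]]] )] → [T [A b] → [T [A str]]]]

T
A → T
( T ) → T
( A → T ) → T
( str → T ) → T
( str → A ) → T
( str → b ) → T
( str → b ) → A → T
( str → b ) → b → T
( str → b ) → b → A
( str → b ) → b → str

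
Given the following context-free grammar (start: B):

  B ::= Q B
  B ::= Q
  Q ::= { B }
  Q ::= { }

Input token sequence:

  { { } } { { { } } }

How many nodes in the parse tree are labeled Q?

[B [Q { [B [Q { }]] }] [B [Q { [B [Q { [B [Q { }]] }]] }]]]

5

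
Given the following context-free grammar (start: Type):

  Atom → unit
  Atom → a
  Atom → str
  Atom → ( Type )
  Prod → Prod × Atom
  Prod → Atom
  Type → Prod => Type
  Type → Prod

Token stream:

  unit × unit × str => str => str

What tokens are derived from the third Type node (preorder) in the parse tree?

[Type [Prod [Prod [Prod [Atom unit]] × [Atom unit]] × [Atom str]] => [Type [Prod [Atom str]] => [Type [Prod [Atom str]]]]]

str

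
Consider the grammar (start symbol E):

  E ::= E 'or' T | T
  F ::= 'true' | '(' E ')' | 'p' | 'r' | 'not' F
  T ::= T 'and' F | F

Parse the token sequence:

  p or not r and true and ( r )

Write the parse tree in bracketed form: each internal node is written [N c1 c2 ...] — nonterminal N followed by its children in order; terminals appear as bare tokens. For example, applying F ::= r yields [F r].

E
E or T
T or T
F or T
p or T
p or T and F
p or T and F and F
p or F and F and F
p or not F and F and F
p or not r and F and F
p or not r and true and F
p or not r and true and ( E )
p or not r and true and ( T )
p or not r and true and ( F )
p or not r and true and ( r )

[E [E [T [F p]]] or [T [T [T [F not [F r]]] and [F true]] and [F ( [E [T [F r]]] )]]]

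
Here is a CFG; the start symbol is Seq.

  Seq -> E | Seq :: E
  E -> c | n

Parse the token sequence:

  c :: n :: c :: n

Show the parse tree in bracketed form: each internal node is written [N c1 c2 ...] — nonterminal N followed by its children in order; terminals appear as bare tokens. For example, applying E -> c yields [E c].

Seq
Seq :: E
Seq :: E :: E
Seq :: E :: E :: E
E :: E :: E :: E
c :: E :: E :: E
c :: n :: E :: E
c :: n :: c :: E
c :: n :: c :: n

[Seq [Seq [Seq [Seq [E c]] :: [E n]] :: [E c]] :: [E n]]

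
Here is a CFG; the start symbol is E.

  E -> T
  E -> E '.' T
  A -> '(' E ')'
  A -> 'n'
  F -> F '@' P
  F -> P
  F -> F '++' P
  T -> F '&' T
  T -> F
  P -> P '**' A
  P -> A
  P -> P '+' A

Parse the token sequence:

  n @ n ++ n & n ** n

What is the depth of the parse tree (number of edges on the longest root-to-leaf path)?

[E [T [F [F [F [P [A n]]] @ [P [A n]]] ++ [P [A n]]] & [T [F [P [P [A n]] ** [A n]]]]]]

7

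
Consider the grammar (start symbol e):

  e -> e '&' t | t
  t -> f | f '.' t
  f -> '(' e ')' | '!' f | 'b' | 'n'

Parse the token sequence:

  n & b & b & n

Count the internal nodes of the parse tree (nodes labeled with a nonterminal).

12

[e [e [e [e [t [f n]]] & [t [f b]]] & [t [f b]]] & [t [f n]]]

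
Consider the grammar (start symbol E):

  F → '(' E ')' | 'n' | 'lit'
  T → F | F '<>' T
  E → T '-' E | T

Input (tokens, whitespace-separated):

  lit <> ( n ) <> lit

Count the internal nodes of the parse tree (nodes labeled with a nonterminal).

[E [T [F lit] <> [T [F ( [E [T [F n]]] )] <> [T [F lit]]]]]

10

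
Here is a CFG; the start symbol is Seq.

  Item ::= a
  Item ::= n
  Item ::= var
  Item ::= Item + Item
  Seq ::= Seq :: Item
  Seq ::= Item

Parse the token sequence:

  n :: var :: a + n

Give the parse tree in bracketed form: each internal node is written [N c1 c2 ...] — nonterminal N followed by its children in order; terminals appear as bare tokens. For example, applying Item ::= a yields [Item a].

[Seq [Seq [Seq [Item n]] :: [Item var]] :: [Item [Item a] + [Item n]]]

Seq
Seq :: Item
Seq :: Item :: Item
Item :: Item :: Item
n :: Item :: Item
n :: var :: Item
n :: var :: Item + Item
n :: var :: a + Item
n :: var :: a + n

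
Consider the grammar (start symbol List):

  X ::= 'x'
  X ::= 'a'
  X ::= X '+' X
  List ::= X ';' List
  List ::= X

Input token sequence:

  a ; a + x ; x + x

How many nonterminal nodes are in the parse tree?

[List [X a] ; [List [X [X a] + [X x]] ; [List [X [X x] + [X x]]]]]

10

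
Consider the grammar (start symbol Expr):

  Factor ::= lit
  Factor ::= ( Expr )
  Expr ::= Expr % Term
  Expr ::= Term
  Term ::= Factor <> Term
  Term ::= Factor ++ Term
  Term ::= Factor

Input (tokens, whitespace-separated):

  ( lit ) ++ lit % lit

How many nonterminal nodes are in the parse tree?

[Expr [Expr [Term [Factor ( [Expr [Term [Factor lit]]] )] ++ [Term [Factor lit]]]] % [Term [Factor lit]]]

11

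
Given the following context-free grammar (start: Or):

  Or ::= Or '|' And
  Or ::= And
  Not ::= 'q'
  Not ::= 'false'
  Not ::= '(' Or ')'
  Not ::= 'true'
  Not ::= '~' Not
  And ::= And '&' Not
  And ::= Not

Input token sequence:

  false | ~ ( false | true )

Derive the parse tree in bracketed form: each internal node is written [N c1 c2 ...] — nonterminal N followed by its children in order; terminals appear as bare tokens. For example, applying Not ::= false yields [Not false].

[Or [Or [And [Not false]]] | [And [Not ~ [Not ( [Or [Or [And [Not false]]] | [And [Not true]]] )]]]]

Or
Or | And
And | And
Not | And
false | And
false | Not
false | ~ Not
false | ~ ( Or )
false | ~ ( Or | And )
false | ~ ( And | And )
false | ~ ( Not | And )
false | ~ ( false | And )
false | ~ ( false | Not )
false | ~ ( false | true )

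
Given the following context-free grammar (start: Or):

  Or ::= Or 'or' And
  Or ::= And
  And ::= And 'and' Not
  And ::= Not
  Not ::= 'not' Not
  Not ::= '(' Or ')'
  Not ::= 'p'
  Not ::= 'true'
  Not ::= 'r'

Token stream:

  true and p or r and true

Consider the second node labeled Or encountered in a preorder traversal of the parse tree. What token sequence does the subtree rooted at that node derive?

[Or [Or [And [And [Not true]] and [Not p]]] or [And [And [Not r]] and [Not true]]]

true and p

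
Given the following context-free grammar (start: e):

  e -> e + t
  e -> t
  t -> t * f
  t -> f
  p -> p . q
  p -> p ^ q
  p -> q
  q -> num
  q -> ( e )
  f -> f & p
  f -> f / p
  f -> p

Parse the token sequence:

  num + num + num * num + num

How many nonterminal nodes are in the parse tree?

[e [e [e [e [t [f [p [q num]]]]] + [t [f [p [q num]]]]] + [t [t [f [p [q num]]]] * [f [p [q num]]]]] + [t [f [p [q num]]]]]

24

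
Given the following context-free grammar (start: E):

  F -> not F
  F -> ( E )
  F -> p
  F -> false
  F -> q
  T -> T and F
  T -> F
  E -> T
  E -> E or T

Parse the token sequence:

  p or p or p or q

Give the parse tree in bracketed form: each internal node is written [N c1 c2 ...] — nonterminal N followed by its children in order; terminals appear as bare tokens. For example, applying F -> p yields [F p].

[E [E [E [E [T [F p]]] or [T [F p]]] or [T [F p]]] or [T [F q]]]

E
E or T
E or T or T
E or T or T or T
T or T or T or T
F or T or T or T
p or T or T or T
p or F or T or T
p or p or T or T
p or p or F or T
p or p or p or T
p or p or p or F
p or p or p or q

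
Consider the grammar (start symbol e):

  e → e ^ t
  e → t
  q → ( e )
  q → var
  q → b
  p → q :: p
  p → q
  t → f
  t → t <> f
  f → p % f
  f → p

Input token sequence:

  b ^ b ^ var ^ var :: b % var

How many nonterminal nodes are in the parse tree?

[e [e [e [e [t [f [p [q b]]]]] ^ [t [f [p [q b]]]]] ^ [t [f [p [q var]]]]] ^ [t [f [p [q var] :: [p [q b]]] % [f [p [q var]]]]]]

25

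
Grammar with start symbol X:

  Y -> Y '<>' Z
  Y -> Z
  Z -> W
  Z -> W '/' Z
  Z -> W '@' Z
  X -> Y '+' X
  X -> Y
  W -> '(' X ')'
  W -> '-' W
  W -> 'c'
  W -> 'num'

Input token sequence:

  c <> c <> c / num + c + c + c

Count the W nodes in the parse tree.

7

[X [Y [Y [Y [Z [W c]]] <> [Z [W c]]] <> [Z [W c] / [Z [W num]]]] + [X [Y [Z [W c]]] + [X [Y [Z [W c]]] + [X [Y [Z [W c]]]]]]]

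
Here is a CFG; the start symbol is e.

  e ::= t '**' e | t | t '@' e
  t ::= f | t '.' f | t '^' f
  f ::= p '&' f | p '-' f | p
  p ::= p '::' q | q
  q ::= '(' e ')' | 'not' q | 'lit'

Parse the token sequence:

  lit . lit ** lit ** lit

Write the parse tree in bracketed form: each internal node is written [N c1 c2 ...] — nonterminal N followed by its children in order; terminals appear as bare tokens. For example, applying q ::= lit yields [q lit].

[e [t [t [f [p [q lit]]]] . [f [p [q lit]]]] ** [e [t [f [p [q lit]]]] ** [e [t [f [p [q lit]]]]]]]

e
t ** e
t . f ** e
f . f ** e
p . f ** e
q . f ** e
lit . f ** e
lit . p ** e
lit . q ** e
lit . lit ** e
lit . lit ** t ** e
lit . lit ** f ** e
lit . lit ** p ** e
lit . lit ** q ** e
lit . lit ** lit ** e
lit . lit ** lit ** t
lit . lit ** lit ** f
lit . lit ** lit ** p
lit . lit ** lit ** q
lit . lit ** lit ** lit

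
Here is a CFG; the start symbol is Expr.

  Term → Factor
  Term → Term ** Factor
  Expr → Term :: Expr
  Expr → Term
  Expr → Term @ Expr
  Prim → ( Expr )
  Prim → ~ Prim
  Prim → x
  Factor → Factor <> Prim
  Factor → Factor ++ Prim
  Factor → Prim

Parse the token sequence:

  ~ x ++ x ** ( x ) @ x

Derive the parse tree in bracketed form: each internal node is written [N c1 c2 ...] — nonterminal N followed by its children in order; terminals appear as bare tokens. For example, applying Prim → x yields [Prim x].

[Expr [Term [Term [Factor [Factor [Prim ~ [Prim x]]] ++ [Prim x]]] ** [Factor [Prim ( [Expr [Term [Factor [Prim x]]]] )]]] @ [Expr [Term [Factor [Prim x]]]]]

Expr
Term @ Expr
Term ** Factor @ Expr
Factor ** Factor @ Expr
Factor ++ Prim ** Factor @ Expr
Prim ++ Prim ** Factor @ Expr
~ Prim ++ Prim ** Factor @ Expr
~ x ++ Prim ** Factor @ Expr
~ x ++ x ** Factor @ Expr
~ x ++ x ** Prim @ Expr
~ x ++ x ** ( Expr ) @ Expr
~ x ++ x ** ( Term ) @ Expr
~ x ++ x ** ( Factor ) @ Expr
~ x ++ x ** ( Prim ) @ Expr
~ x ++ x ** ( x ) @ Expr
~ x ++ x ** ( x ) @ Term
~ x ++ x ** ( x ) @ Factor
~ x ++ x ** ( x ) @ Prim
~ x ++ x ** ( x ) @ x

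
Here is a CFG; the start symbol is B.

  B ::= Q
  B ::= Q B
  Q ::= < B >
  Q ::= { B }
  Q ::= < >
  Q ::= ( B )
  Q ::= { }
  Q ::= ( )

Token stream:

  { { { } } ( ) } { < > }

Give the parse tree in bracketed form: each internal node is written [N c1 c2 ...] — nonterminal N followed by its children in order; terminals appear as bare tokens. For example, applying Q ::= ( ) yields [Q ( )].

[B [Q { [B [Q { [B [Q { }]] }] [B [Q ( )]]] }] [B [Q { [B [Q < >]] }]]]

B
Q B
{ B } B
{ Q B } B
{ { B } B } B
{ { Q } B } B
{ { { } } B } B
{ { { } } Q } B
{ { { } } ( ) } B
{ { { } } ( ) } Q
{ { { } } ( ) } { B }
{ { { } } ( ) } { Q }
{ { { } } ( ) } { < > }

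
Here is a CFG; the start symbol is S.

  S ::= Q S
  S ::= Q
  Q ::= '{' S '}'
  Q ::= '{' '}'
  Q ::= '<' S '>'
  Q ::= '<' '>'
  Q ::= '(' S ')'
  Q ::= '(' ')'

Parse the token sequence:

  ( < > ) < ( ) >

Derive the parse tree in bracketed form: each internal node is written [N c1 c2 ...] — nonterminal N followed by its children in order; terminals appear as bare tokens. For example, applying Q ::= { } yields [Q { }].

[S [Q ( [S [Q < >]] )] [S [Q < [S [Q ( )]] >]]]

S
Q S
( S ) S
( Q ) S
( < > ) S
( < > ) Q
( < > ) < S >
( < > ) < Q >
( < > ) < ( ) >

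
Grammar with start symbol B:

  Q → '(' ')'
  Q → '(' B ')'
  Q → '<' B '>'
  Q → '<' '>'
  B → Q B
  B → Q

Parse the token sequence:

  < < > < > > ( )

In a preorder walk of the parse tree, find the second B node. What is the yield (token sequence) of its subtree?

[B [Q < [B [Q < >] [B [Q < >]]] >] [B [Q ( )]]]

< > < >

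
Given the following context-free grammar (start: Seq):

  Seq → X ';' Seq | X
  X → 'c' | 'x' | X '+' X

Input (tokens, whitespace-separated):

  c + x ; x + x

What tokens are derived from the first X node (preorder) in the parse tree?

c + x

[Seq [X [X c] + [X x]] ; [Seq [X [X x] + [X x]]]]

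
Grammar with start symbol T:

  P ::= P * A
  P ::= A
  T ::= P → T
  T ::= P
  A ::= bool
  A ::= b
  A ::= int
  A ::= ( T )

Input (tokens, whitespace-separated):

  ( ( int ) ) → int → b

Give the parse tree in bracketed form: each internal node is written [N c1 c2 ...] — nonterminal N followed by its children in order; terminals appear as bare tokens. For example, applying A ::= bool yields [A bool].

[T [P [A ( [T [P [A ( [T [P [A int]]] )]]] )]] → [T [P [A int]] → [T [P [A b]]]]]

T
P → T
A → T
( T ) → T
( P ) → T
( A ) → T
( ( T ) ) → T
( ( P ) ) → T
( ( A ) ) → T
( ( int ) ) → T
( ( int ) ) → P → T
( ( int ) ) → A → T
( ( int ) ) → int → T
( ( int ) ) → int → P
( ( int ) ) → int → A
( ( int ) ) → int → b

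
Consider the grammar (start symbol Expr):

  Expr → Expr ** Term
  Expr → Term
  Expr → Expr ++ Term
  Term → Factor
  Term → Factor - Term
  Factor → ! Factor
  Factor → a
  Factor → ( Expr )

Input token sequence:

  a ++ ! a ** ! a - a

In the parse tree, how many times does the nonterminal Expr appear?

[Expr [Expr [Expr [Term [Factor a]]] ++ [Term [Factor ! [Factor a]]]] ** [Term [Factor ! [Factor a]] - [Term [Factor a]]]]

3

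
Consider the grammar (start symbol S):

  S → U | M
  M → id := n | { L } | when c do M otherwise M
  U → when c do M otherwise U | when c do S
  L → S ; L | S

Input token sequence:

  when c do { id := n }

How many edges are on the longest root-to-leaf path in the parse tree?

[S [U when c do [S [M { [L [S [M id := n]]] }]]]]

7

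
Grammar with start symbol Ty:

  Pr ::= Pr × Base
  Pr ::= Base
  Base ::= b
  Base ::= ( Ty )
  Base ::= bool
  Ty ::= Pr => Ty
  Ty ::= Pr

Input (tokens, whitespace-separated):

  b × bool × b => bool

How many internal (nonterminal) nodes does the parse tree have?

10

[Ty [Pr [Pr [Pr [Base b]] × [Base bool]] × [Base b]] => [Ty [Pr [Base bool]]]]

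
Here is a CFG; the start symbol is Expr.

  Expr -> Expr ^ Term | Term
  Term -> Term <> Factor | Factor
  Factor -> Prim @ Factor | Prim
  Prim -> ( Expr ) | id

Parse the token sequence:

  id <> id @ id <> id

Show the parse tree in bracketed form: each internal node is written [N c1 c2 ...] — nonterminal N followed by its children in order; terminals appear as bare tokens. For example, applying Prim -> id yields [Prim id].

Expr
Term
Term <> Factor
Term <> Factor <> Factor
Factor <> Factor <> Factor
Prim <> Factor <> Factor
id <> Factor <> Factor
id <> Prim @ Factor <> Factor
id <> id @ Factor <> Factor
id <> id @ Prim <> Factor
id <> id @ id <> Factor
id <> id @ id <> Prim
id <> id @ id <> id

[Expr [Term [Term [Term [Factor [Prim id]]] <> [Factor [Prim id] @ [Factor [Prim id]]]] <> [Factor [Prim id]]]]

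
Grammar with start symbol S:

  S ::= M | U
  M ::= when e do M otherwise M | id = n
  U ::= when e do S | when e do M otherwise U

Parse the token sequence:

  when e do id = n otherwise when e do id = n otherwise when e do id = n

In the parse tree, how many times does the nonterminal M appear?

[S [U when e do [M id = n] otherwise [U when e do [M id = n] otherwise [U when e do [S [M id = n]]]]]]

3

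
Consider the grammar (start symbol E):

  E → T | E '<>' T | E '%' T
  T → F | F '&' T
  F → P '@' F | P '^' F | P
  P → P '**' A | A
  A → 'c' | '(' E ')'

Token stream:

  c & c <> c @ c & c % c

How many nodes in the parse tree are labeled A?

6

[E [E [E [T [F [P [A c]]] & [T [F [P [A c]]]]]] <> [T [F [P [A c]] @ [F [P [A c]]]] & [T [F [P [A c]]]]]] % [T [F [P [A c]]]]]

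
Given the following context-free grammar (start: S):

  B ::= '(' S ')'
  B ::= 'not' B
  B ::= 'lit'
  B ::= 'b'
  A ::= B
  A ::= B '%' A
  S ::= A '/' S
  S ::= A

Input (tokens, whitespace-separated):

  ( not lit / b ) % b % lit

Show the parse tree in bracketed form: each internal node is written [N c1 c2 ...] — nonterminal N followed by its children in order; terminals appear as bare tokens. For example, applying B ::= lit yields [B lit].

S
A
B % A
( S ) % A
( A / S ) % A
( B / S ) % A
( not B / S ) % A
( not lit / S ) % A
( not lit / A ) % A
( not lit / B ) % A
( not lit / b ) % A
( not lit / b ) % B % A
( not lit / b ) % b % A
( not lit / b ) % b % B
( not lit / b ) % b % lit

[S [A [B ( [S [A [B not [B lit]]] / [S [A [B b]]]] )] % [A [B b] % [A [B lit]]]]]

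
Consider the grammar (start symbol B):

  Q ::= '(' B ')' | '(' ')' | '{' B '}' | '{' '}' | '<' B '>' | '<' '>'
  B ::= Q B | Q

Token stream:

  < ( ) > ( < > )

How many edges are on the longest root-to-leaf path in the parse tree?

5

[B [Q < [B [Q ( )]] >] [B [Q ( [B [Q < >]] )]]]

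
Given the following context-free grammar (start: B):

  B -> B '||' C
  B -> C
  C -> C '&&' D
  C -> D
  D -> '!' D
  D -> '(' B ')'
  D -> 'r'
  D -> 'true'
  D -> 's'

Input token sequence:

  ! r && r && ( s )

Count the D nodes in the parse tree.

5

[B [C [C [C [D ! [D r]]] && [D r]] && [D ( [B [C [D s]]] )]]]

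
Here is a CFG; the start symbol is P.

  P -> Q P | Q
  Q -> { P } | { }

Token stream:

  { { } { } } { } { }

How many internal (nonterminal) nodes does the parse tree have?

10

[P [Q { [P [Q { }] [P [Q { }]]] }] [P [Q { }] [P [Q { }]]]]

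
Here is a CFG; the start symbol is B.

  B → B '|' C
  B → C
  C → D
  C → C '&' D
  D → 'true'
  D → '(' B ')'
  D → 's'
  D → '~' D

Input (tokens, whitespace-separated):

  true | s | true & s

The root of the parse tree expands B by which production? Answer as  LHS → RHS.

B → B '|' C

[B [B [B [C [D true]]] | [C [D s]]] | [C [C [D true]] & [D s]]]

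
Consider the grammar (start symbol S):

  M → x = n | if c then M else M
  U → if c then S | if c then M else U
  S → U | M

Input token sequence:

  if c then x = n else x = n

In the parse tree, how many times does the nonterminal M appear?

3

[S [M if c then [M x = n] else [M x = n]]]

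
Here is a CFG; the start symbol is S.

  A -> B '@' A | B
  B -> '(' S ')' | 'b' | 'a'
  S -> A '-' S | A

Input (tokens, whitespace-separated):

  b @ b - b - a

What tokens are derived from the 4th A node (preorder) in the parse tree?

a

[S [A [B b] @ [A [B b]]] - [S [A [B b]] - [S [A [B a]]]]]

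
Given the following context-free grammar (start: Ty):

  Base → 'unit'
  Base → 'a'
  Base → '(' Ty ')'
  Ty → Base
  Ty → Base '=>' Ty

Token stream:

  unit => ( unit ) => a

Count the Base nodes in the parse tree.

[Ty [Base unit] => [Ty [Base ( [Ty [Base unit]] )] => [Ty [Base a]]]]

4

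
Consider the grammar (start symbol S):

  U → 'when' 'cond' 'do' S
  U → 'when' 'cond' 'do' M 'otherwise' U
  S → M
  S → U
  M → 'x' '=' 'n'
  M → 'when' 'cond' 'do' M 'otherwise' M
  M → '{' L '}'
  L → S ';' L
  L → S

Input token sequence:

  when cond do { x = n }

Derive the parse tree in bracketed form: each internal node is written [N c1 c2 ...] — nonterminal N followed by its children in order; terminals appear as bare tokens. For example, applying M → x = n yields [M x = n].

[S [U when cond do [S [M { [L [S [M x = n]]] }]]]]

S
U
when cond do S
when cond do M
when cond do { L }
when cond do { S }
when cond do { M }
when cond do { x = n }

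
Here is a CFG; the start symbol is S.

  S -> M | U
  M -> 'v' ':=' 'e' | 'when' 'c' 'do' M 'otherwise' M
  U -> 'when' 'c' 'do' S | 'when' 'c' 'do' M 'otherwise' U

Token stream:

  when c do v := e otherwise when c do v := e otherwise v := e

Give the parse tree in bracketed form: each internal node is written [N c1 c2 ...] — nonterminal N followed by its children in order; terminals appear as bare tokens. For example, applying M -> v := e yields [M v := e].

S
M
when c do M otherwise M
when c do v := e otherwise M
when c do v := e otherwise when c do M otherwise M
when c do v := e otherwise when c do v := e otherwise M
when c do v := e otherwise when c do v := e otherwise v := e

[S [M when c do [M v := e] otherwise [M when c do [M v := e] otherwise [M v := e]]]]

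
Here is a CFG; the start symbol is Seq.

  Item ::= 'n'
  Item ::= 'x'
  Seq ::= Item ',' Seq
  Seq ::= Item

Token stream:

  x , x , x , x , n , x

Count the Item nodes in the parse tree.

[Seq [Item x] , [Seq [Item x] , [Seq [Item x] , [Seq [Item x] , [Seq [Item n] , [Seq [Item x]]]]]]]

6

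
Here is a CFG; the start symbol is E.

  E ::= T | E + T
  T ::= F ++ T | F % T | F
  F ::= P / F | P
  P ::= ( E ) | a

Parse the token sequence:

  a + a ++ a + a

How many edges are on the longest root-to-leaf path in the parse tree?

[E [E [E [T [F [P a]]]] + [T [F [P a]] ++ [T [F [P a]]]]] + [T [F [P a]]]]

6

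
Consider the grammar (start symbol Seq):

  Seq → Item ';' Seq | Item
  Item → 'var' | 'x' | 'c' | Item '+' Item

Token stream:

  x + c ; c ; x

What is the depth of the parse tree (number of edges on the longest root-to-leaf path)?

4

[Seq [Item [Item x] + [Item c]] ; [Seq [Item c] ; [Seq [Item x]]]]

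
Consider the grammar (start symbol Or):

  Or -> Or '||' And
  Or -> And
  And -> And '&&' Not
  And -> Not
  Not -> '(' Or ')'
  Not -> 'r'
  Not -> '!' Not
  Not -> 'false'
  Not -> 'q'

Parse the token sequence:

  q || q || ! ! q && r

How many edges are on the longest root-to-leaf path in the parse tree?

6

[Or [Or [Or [And [Not q]]] || [And [Not q]]] || [And [And [Not ! [Not ! [Not q]]]] && [Not r]]]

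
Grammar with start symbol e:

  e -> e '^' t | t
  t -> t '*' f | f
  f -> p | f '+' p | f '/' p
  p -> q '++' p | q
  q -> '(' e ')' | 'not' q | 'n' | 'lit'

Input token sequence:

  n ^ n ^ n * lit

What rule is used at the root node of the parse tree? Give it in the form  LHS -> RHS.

e -> e '^' t

[e [e [e [t [f [p [q n]]]]] ^ [t [f [p [q n]]]]] ^ [t [t [f [p [q n]]]] * [f [p [q lit]]]]]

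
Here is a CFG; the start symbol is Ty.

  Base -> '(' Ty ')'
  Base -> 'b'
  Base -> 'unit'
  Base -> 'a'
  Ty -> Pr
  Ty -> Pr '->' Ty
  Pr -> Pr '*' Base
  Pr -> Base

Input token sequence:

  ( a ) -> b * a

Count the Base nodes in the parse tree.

[Ty [Pr [Base ( [Ty [Pr [Base a]]] )]] -> [Ty [Pr [Pr [Base b]] * [Base a]]]]

4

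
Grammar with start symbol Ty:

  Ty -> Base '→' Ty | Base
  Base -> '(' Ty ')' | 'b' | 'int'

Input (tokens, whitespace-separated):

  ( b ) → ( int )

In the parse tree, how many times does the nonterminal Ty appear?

[Ty [Base ( [Ty [Base b]] )] → [Ty [Base ( [Ty [Base int]] )]]]

4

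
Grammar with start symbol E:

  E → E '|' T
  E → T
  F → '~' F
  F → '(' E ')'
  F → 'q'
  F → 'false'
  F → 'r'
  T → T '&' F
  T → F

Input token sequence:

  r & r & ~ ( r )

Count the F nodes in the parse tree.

5

[E [T [T [T [F r]] & [F r]] & [F ~ [F ( [E [T [F r]]] )]]]]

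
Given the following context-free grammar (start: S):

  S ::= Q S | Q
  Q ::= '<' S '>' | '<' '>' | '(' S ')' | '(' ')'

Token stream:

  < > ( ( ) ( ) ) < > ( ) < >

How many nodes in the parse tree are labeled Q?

[S [Q < >] [S [Q ( [S [Q ( )] [S [Q ( )]]] )] [S [Q < >] [S [Q ( )] [S [Q < >]]]]]]

7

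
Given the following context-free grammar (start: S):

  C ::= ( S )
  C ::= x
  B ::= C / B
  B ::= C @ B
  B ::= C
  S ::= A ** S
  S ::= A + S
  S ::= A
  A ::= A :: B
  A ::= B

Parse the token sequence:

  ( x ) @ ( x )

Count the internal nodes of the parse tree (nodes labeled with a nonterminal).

[S [A [B [C ( [S [A [B [C x]]]] )] @ [B [C ( [S [A [B [C x]]]] )]]]]]

14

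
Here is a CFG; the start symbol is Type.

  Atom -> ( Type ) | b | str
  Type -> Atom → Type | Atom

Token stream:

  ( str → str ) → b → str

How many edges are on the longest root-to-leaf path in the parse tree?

[Type [Atom ( [Type [Atom str] → [Type [Atom str]]] )] → [Type [Atom b] → [Type [Atom str]]]]

5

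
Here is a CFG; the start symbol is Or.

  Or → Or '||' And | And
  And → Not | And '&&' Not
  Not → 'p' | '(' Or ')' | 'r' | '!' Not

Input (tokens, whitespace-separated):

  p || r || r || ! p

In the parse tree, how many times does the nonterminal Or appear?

4

[Or [Or [Or [Or [And [Not p]]] || [And [Not r]]] || [And [Not r]]] || [And [Not ! [Not p]]]]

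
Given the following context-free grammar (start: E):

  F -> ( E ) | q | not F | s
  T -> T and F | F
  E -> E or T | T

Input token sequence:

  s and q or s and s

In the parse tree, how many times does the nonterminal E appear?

[E [E [T [T [F s]] and [F q]]] or [T [T [F s]] and [F s]]]

2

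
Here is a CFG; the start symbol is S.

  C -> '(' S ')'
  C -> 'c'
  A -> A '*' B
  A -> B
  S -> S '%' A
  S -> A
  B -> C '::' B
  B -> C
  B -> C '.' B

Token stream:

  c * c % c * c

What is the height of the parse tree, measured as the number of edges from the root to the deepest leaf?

6

[S [S [A [A [B [C c]]] * [B [C c]]]] % [A [A [B [C c]]] * [B [C c]]]]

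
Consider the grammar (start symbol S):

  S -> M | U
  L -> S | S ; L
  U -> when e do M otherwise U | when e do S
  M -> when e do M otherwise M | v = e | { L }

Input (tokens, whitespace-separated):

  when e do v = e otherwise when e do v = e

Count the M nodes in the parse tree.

2

[S [U when e do [M v = e] otherwise [U when e do [S [M v = e]]]]]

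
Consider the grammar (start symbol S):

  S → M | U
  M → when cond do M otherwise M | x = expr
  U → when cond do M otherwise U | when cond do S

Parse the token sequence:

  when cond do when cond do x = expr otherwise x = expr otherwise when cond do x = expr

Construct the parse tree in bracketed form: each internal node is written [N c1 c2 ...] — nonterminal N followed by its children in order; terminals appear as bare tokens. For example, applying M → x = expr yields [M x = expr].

S
U
when cond do M otherwise U
when cond do when cond do M otherwise M otherwise U
when cond do when cond do x = expr otherwise M otherwise U
when cond do when cond do x = expr otherwise x = expr otherwise U
when cond do when cond do x = expr otherwise x = expr otherwise when cond do S
when cond do when cond do x = expr otherwise x = expr otherwise when cond do M
when cond do when cond do x = expr otherwise x = expr otherwise when cond do x = expr

[S [U when cond do [M when cond do [M x = expr] otherwise [M x = expr]] otherwise [U when cond do [S [M x = expr]]]]]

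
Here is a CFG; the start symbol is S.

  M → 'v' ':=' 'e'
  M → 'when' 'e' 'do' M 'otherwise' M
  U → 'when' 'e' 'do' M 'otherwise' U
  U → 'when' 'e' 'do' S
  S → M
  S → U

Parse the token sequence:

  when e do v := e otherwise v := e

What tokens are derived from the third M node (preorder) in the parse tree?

v := e

[S [M when e do [M v := e] otherwise [M v := e]]]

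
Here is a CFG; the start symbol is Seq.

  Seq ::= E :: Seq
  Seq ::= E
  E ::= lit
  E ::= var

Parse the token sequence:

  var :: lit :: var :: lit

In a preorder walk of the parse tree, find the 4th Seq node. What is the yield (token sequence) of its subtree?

lit

[Seq [E var] :: [Seq [E lit] :: [Seq [E var] :: [Seq [E lit]]]]]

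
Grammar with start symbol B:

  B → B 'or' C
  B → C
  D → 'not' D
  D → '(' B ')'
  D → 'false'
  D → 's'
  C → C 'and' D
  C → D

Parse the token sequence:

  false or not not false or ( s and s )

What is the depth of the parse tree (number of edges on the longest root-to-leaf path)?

[B [B [B [C [D false]]] or [C [D not [D not [D false]]]]] or [C [D ( [B [C [C [D s]] and [D s]]] )]]]

7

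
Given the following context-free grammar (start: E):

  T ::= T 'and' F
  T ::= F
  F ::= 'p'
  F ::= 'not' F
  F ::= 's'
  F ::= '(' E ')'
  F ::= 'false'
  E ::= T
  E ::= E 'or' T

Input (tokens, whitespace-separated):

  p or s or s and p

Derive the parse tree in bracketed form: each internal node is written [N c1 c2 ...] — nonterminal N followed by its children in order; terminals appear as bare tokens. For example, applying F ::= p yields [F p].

[E [E [E [T [F p]]] or [T [F s]]] or [T [T [F s]] and [F p]]]

E
E or T
E or T or T
T or T or T
F or T or T
p or T or T
p or F or T
p or s or T
p or s or T and F
p or s or F and F
p or s or s and F
p or s or s and p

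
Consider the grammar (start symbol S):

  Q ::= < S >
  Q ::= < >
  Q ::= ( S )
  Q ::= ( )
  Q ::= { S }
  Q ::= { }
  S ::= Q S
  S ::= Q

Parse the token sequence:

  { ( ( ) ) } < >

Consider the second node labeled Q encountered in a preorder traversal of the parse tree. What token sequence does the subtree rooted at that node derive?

[S [Q { [S [Q ( [S [Q ( )]] )]] }] [S [Q < >]]]

( ( ) )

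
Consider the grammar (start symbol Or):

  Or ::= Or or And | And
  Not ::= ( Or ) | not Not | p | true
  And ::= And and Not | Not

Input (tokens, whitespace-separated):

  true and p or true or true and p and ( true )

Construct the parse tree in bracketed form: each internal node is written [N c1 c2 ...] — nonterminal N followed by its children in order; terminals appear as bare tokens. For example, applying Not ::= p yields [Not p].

[Or [Or [Or [And [And [Not true]] and [Not p]]] or [And [Not true]]] or [And [And [And [Not true]] and [Not p]] and [Not ( [Or [And [Not true]]] )]]]

Or
Or or And
Or or And or And
And or And or And
And and Not or And or And
Not and Not or And or And
true and Not or And or And
true and p or And or And
true and p or Not or And
true and p or true or And
true and p or true or And and Not
true and p or true or And and Not and Not
true and p or true or Not and Not and Not
true and p or true or true and Not and Not
true and p or true or true and p and Not
true and p or true or true and p and ( Or )
true and p or true or true and p and ( And )
true and p or true or true and p and ( Not )
true and p or true or true and p and ( true )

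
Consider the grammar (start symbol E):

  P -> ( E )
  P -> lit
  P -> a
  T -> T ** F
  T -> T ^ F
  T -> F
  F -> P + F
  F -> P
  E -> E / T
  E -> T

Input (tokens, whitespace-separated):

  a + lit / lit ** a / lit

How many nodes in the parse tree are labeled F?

5

[E [E [E [T [F [P a] + [F [P lit]]]]] / [T [T [F [P lit]]] ** [F [P a]]]] / [T [F [P lit]]]]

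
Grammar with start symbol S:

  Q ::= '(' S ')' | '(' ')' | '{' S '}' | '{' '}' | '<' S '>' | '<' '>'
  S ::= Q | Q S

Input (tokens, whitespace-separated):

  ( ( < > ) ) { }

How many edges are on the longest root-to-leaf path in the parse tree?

6

[S [Q ( [S [Q ( [S [Q < >]] )]] )] [S [Q { }]]]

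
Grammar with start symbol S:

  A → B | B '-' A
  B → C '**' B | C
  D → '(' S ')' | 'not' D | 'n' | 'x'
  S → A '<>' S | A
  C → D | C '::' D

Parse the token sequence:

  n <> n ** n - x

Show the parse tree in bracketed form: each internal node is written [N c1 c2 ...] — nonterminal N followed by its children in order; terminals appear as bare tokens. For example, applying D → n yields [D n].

[S [A [B [C [D n]]]] <> [S [A [B [C [D n]] ** [B [C [D n]]]] - [A [B [C [D x]]]]]]]

S
A <> S
B <> S
C <> S
D <> S
n <> S
n <> A
n <> B - A
n <> C ** B - A
n <> D ** B - A
n <> n ** B - A
n <> n ** C - A
n <> n ** D - A
n <> n ** n - A
n <> n ** n - B
n <> n ** n - C
n <> n ** n - D
n <> n ** n - x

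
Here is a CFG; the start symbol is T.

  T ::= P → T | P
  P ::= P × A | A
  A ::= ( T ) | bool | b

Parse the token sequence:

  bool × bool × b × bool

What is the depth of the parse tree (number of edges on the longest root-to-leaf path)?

[T [P [P [P [P [A bool]] × [A bool]] × [A b]] × [A bool]]]

6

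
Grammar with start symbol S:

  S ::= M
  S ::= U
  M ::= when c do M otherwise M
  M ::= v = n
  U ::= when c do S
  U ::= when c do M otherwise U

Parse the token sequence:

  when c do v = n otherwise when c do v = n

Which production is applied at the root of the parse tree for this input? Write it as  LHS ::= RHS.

S ::= U

[S [U when c do [M v = n] otherwise [U when c do [S [M v = n]]]]]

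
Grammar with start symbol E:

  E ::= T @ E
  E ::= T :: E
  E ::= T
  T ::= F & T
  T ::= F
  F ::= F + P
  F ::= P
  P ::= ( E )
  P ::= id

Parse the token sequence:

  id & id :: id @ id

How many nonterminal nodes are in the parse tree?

[E [T [F [P id]] & [T [F [P id]]]] :: [E [T [F [P id]]] @ [E [T [F [P id]]]]]]

15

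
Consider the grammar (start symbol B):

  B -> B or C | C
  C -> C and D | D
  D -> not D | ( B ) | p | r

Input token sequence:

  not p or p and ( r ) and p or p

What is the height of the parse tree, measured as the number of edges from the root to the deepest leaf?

[B [B [B [C [D not [D p]]]] or [C [C [C [D p]] and [D ( [B [C [D r]]] )]] and [D p]]] or [C [D p]]]

8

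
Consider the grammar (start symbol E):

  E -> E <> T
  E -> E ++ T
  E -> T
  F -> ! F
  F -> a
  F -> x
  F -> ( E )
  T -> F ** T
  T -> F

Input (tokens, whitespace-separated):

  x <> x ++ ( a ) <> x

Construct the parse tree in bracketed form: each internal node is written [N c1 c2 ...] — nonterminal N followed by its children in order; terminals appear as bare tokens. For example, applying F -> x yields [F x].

[E [E [E [E [T [F x]]] <> [T [F x]]] ++ [T [F ( [E [T [F a]]] )]]] <> [T [F x]]]

E
E <> T
E ++ T <> T
E <> T ++ T <> T
T <> T ++ T <> T
F <> T ++ T <> T
x <> T ++ T <> T
x <> F ++ T <> T
x <> x ++ T <> T
x <> x ++ F <> T
x <> x ++ ( E ) <> T
x <> x ++ ( T ) <> T
x <> x ++ ( F ) <> T
x <> x ++ ( a ) <> T
x <> x ++ ( a ) <> F
x <> x ++ ( a ) <> x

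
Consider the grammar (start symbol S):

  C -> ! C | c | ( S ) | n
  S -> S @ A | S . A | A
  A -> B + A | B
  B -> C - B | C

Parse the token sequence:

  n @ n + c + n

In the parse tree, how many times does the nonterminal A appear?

[S [S [A [B [C n]]]] @ [A [B [C n]] + [A [B [C c]] + [A [B [C n]]]]]]

4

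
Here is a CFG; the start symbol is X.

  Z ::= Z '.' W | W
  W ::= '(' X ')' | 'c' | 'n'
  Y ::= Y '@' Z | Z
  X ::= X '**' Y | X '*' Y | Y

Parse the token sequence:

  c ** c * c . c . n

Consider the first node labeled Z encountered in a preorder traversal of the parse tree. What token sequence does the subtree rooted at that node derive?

[X [X [X [Y [Z [W c]]]] ** [Y [Z [W c]]]] * [Y [Z [Z [Z [W c]] . [W c]] . [W n]]]]

c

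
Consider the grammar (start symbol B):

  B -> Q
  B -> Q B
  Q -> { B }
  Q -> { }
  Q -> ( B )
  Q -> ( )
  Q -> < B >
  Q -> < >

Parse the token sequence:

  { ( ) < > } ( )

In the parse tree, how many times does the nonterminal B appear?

[B [Q { [B [Q ( )] [B [Q < >]]] }] [B [Q ( )]]]

4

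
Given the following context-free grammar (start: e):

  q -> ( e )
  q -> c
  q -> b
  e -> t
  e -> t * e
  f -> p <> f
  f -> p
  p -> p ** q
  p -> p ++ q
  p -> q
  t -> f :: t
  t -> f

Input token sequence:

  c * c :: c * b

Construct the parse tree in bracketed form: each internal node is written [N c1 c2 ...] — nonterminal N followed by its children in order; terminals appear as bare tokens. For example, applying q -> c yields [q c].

[e [t [f [p [q c]]]] * [e [t [f [p [q c]]] :: [t [f [p [q c]]]]] * [e [t [f [p [q b]]]]]]]

e
t * e
f * e
p * e
q * e
c * e
c * t * e
c * f :: t * e
c * p :: t * e
c * q :: t * e
c * c :: t * e
c * c :: f * e
c * c :: p * e
c * c :: q * e
c * c :: c * e
c * c :: c * t
c * c :: c * f
c * c :: c * p
c * c :: c * q
c * c :: c * b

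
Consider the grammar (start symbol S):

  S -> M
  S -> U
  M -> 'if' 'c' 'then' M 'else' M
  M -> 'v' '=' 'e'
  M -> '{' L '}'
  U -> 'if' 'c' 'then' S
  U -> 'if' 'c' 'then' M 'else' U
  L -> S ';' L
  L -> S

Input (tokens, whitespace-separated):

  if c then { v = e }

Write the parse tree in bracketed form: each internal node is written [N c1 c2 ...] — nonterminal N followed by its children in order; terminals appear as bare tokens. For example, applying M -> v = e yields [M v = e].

S
U
if c then S
if c then M
if c then { L }
if c then { S }
if c then { M }
if c then { v = e }

[S [U if c then [S [M { [L [S [M v = e]]] }]]]]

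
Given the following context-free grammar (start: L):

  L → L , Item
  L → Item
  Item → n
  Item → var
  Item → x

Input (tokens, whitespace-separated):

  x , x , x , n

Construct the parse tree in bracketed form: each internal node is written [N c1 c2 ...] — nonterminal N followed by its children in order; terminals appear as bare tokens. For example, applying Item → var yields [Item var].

[L [L [L [L [Item x]] , [Item x]] , [Item x]] , [Item n]]

L
L , Item
L , Item , Item
L , Item , Item , Item
Item , Item , Item , Item
x , Item , Item , Item
x , x , Item , Item
x , x , x , Item
x , x , x , n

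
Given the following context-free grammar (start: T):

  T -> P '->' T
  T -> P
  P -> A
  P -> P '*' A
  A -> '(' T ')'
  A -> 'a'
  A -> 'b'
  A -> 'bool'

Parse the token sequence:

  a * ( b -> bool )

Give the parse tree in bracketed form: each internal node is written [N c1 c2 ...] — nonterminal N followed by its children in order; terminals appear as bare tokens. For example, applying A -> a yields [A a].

[T [P [P [A a]] * [A ( [T [P [A b]] -> [T [P [A bool]]]] )]]]

T
P
P * A
A * A
a * A
a * ( T )
a * ( P -> T )
a * ( A -> T )
a * ( b -> T )
a * ( b -> P )
a * ( b -> A )
a * ( b -> bool )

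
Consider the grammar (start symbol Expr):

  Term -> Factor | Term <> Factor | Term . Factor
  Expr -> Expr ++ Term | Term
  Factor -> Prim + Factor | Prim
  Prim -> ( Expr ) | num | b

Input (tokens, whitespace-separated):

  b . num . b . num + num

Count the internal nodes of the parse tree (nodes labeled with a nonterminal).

[Expr [Term [Term [Term [Term [Factor [Prim b]]] . [Factor [Prim num]]] . [Factor [Prim b]]] . [Factor [Prim num] + [Factor [Prim num]]]]]

15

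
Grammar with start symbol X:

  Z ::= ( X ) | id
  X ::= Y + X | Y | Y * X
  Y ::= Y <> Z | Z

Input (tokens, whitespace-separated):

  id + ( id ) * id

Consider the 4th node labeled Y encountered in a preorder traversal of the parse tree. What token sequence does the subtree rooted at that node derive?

[X [Y [Z id]] + [X [Y [Z ( [X [Y [Z id]]] )]] * [X [Y [Z id]]]]]

id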